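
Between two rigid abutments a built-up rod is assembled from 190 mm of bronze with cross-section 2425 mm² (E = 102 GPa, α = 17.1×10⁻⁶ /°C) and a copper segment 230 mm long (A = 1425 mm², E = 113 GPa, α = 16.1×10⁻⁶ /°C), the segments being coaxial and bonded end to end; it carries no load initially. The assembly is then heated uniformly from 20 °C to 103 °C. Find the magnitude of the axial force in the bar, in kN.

With the walls removed the bar would change length by δ_free = Σ αᵢΔT Lᵢ = 17.1×10⁻⁶×83×190 + 16.1×10⁻⁶×83×230 = 0.577 mm.
The rigid supports impose zero overall length change; the single axial force P common to all segments must satisfy P Σ Lᵢ/(AᵢEᵢ) = δ_free.
Σ Lᵢ/(AᵢEᵢ) = 190/(2425×102×10³) + 230/(1425×113×10³) = 2.196×10⁻⁶ mm/N.
Hence P = δ_free / Σ(L/AE) = 0.577/2.196×10⁻⁶ = 262.7 kN (compressive).

P ≈ 263 kN (compressive)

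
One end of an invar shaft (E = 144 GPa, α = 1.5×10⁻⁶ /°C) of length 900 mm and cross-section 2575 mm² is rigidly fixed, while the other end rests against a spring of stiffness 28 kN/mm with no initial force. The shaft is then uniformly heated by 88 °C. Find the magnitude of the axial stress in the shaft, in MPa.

σ ≈ 1.21 MPa (compressive)

The unrestrained thermal change is αΔT L = 1.5×10⁻⁶ × 88 × 900 = 0.1188 mm.
Let P be the compressive force at the spring. The shaft shortens elastically by PL/(AE) and the spring compresses by P/k; together these equal δ_free.
P [ L/(AE) + 1/k ] = δ_free → P [ 900/(2575×144×10³) + 1/(28×10³) ] = 0.1188.
P = 0.1188 / 3.814×10⁻⁵ = 3115 N.
σ = P/A = 3115/2575 = 1.21 MPa.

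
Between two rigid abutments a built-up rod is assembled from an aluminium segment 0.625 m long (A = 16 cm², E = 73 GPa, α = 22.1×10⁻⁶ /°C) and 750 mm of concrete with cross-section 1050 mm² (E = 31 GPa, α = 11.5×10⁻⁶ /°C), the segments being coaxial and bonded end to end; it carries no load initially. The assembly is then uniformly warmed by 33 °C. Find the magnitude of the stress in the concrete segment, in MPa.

If the supports were absent, the total length change would be Σ αᵢΔT Lᵢ = 22.1×10⁻⁶×33×625 + 11.5×10⁻⁶×33×750 = 0.7404 mm.
The walls prevent any net length change, so an axial force P (same in every segment) develops. Compatibility: P · Σ Lᵢ/(AᵢEᵢ) = δ_free.
The series flexibility is Σ Lᵢ/(AᵢEᵢ) = 625/(1600×73×10³) + 750/(1050×31×10³) = 2.839×10⁻⁵ mm/N.
So P = 0.7404 / 2.839×10⁻⁵ = 26.08 kN, compressive.
σ_{concrete} = P / A = 26080 / 1050 = 24.84 MPa.

σ ≈ 24.8 MPa (compressive)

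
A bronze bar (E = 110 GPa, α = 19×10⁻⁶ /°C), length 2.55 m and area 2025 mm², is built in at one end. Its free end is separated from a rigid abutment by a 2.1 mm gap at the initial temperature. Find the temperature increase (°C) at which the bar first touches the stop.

ΔT ≈ 43.3 °C

The gap closes when αΔT L = 2.1 mm, since the bar is still unstressed at that instant.
ΔT = 2.1 / (19×10⁻⁶ × 2550) = 43.34 °C.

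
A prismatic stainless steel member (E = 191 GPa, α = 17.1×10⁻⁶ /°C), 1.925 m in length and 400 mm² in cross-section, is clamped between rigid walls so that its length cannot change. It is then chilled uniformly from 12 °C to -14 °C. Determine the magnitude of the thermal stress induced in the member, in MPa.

With length fixed, the mechanical strain must cancel the thermal strain αΔT = 17.1×10⁻⁶ × 26 = 444.6×10⁻⁶.
Hence σ = E·αΔT = 191×10³ × 444.6×10⁻⁶ = 84.92 MPa, tensile.

σ ≈ 84.9 MPa (tensile)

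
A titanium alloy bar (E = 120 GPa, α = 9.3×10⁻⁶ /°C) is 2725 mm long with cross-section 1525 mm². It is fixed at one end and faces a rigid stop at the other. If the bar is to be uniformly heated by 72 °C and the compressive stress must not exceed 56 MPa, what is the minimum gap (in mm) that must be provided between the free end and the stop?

g ≈ 0.553 mm

Free expansion if unrestrained: δ_free = αΔT L = 9.3×10⁻⁶ × 72 × 2725 = 1.825 mm.
At the allowable stress the elastic shortening the wall may impose is σL/E = 56 × 2725 / (120×10³) = 1.272 mm.
So the gap has to take up the difference, g_min = δ_free − σL/E = 1.825 − 1.272 = 0.553 mm.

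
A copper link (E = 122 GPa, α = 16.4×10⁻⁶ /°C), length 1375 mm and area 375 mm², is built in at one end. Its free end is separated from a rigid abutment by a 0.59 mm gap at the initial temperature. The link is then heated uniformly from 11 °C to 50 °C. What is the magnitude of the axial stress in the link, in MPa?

σ ≈ 25.7 MPa (compressive)

Unrestrained expansion: δ_free = αΔT L = 16.4×10⁻⁶ × 39 × 1375 = 0.8794 mm.
The gap closes (δ_free > 0.59 mm) and the wall then resists a further 0.8794 − 0.59 = 0.2894 mm of expansion.
So σ = E(δ_free − g)/L = 122×10³ × 0.2894/1375 = 25.68 MPa.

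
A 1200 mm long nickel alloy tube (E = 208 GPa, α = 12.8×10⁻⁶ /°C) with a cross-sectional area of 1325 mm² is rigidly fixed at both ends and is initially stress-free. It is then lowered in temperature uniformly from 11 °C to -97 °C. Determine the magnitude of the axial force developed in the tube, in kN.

The ends cannot move, so σ = EαΔT = 208×10³ × 12.8×10⁻⁶ × 108 = 287.5 MPa.
Axial force P = σA = 287.5 × 1325 = 381000 N = 381 kN, tensile.

P ≈ 381 kN (tensile)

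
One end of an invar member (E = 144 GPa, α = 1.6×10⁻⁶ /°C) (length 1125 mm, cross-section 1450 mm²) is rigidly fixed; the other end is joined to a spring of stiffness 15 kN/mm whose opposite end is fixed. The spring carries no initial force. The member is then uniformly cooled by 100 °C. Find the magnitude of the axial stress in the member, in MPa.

σ ≈ 1.72 MPa (tensile)

The unrestrained thermal change is αΔT L = 1.6×10⁻⁶ × 100 × 1125 = 0.18 mm.
Let P be the tensile force in the spring. The member extends elastically by PL/(AE) and the spring stretches by P/k; together these equal δ_free.
So P = δ_free / [L/(AE) + 1/k] = 0.18 / [ 1125/(1450×144×10³) + 1/(15×10³) ].
P = 0.18 / 7.205×10⁻⁵ = 2498 N.
σ = P/A = 2498/1450 = 1.723 MPa.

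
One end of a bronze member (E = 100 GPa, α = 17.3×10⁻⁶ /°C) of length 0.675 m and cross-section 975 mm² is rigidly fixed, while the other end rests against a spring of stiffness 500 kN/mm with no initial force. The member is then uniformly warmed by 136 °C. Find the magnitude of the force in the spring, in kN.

P ≈ 178 kN

Free thermal expansion: δ_free = αΔT L = 17.3×10⁻⁶ × 136 × 675 = 1.588 mm.
Let P be the compressive force at the spring. The member shortens elastically by PL/(AE) and the spring compresses by P/k; together these equal δ_free.
So P = δ_free / [L/(AE) + 1/k] = 1.588 / [ 675/(975×100×10³) + 1/(500×10³) ].
P = 1.588 / 8.923×10⁻⁶ = 178000 N.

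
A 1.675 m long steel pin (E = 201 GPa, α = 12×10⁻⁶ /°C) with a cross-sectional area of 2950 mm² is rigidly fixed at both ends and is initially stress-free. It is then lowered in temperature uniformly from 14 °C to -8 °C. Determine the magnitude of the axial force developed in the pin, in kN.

With zero net strain, σ = E·αΔT = 201 GPa × 12×10⁻⁶ × 22 = 53.06 MPa.
P = AEαΔT = 2950 × 201×10³ × 12×10⁻⁶ × 22 = 156.5 kN (tensile).

P ≈ 157 kN (tensile)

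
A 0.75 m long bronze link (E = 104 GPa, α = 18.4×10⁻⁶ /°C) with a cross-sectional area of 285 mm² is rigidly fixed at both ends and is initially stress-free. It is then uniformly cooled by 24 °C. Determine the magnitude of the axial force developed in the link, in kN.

P ≈ 13.1 kN (tensile)

Full restraint means ε = 0, so the stress is σ = EαΔT = 104×10³ × 18.4×10⁻⁶ × 24 = 45.93 MPa.
P = AEαΔT = 285 × 104×10³ × 18.4×10⁻⁶ × 24 = 13.09 kN (tensile).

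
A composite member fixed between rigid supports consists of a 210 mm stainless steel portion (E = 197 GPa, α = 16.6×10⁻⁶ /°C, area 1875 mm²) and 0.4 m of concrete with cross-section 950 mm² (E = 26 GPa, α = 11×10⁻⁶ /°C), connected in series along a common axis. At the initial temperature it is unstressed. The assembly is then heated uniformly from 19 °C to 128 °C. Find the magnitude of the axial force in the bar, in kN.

P ≈ 51.3 kN (compressive)

Free thermal expansion of the whole bar: Σ αᵢΔT Lᵢ = 16.6×10⁻⁶×109×210 + 11×10⁻⁶×109×400 = 0.8596 mm.
The rigid supports impose zero overall length change; the single axial force P common to all segments must satisfy P Σ Lᵢ/(AᵢEᵢ) = δ_free.
The series flexibility is Σ Lᵢ/(AᵢEᵢ) = 210/(1875×197×10³) + 400/(950×26×10³) = 1.676×10⁻⁵ mm/N.
P = 0.8596 / 1.676×10⁻⁵ = 51280 N = 51.28 kN, compressive.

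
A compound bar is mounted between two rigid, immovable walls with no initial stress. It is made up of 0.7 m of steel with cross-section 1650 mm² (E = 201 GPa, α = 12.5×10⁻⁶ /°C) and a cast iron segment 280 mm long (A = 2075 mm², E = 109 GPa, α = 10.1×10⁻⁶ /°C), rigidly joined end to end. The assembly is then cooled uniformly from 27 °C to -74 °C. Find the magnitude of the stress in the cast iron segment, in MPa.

If the supports were absent, the total length change would be Σ αᵢΔT Lᵢ = 12.5×10⁻⁶×101×700 + 10.1×10⁻⁶×101×280 = 1.169 mm.
Since the ends are fixed, an axial force P builds up, equal in every segment, with P · Σ Lᵢ/(AᵢEᵢ) = δ_free.
Σ Lᵢ/(AᵢEᵢ) = 700/(1650×201×10³) + 280/(2075×109×10³) = 3.349×10⁻⁶ mm/N.
P = 1.169 / 3.349×10⁻⁶ = 349200 N = 349.2 kN, tensile.
σ_{cast iron} = P / A = 349200 / 2075 = 168.3 MPa.

σ ≈ 168 MPa (tensile)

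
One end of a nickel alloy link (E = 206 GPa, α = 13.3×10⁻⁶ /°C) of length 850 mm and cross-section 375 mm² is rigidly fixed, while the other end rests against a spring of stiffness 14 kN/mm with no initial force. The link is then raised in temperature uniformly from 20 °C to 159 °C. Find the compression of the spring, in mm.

If the spring were absent the link would lengthen by αΔT L = 13.3×10⁻⁶ × 139 × 850 = 1.571 mm.
Let P be the compressive force at the spring. The link shortens elastically by PL/(AE) and the spring compresses by P/k; together these equal δ_free.
So P = δ_free / [L/(AE) + 1/k] = 1.571 / [ 850/(375×206×10³) + 1/(14×10³) ].
P = 1.571 / 8.243×10⁻⁵ = 19060 N.
Spring compression = P/k = 19060/(14×10³) = 1.362 mm.

δ ≈ 1.36 mm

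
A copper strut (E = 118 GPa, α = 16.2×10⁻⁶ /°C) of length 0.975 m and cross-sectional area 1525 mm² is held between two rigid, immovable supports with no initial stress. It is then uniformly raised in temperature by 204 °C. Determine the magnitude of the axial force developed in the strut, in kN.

With zero net strain, σ = E·αΔT = 118 GPa × 16.2×10⁻⁶ × 204 = 390 MPa.
Then P = σA = 390 × 1525 mm² = 594.7 kN, compressive.

P ≈ 595 kN (compressive)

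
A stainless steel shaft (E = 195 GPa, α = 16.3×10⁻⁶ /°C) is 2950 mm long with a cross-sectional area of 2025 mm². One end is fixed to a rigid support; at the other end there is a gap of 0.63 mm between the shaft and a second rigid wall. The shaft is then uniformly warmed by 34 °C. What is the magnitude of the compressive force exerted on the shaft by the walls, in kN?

If the wall were absent the shaft would grow by αΔT L = 16.3×10⁻⁶ × 34 × 2950 = 1.635 mm.
This exceeds the 0.63 mm gap, so the wall pushes back. The portion of expansion that must be recovered elastically is δ_free − gap = 1.635 − 0.63 = 1.005 mm.
Compatibility: PL/(AE) = 1.005 mm, so σ = P/A = E × (1.005/2950) = 66.42 MPa.
P = σA = 66.42 × 2025 = 134.5 kN.

P ≈ 135 kN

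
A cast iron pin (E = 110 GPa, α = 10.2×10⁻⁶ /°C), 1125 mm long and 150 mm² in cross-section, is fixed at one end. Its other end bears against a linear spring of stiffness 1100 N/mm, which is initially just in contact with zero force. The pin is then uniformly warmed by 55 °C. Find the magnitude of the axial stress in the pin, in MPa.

If the spring were absent the pin would lengthen by αΔT L = 10.2×10⁻⁶ × 55 × 1125 = 0.6311 mm.
With a force P in the spring, the elastic change of the pin is PL/(AE) and that of the spring is P/k; compatibility requires their sum to equal δ_free.
P [ L/(AE) + 1/k ] = δ_free → P [ 1125/(150×110×10³) + 1/(1100) ] = 0.6311.
P = 0.6311 / 0.0009773 = 645.8 N.
σ = P/A = 645.8/150 = 4.305 MPa.

σ ≈ 4.31 MPa (compressive)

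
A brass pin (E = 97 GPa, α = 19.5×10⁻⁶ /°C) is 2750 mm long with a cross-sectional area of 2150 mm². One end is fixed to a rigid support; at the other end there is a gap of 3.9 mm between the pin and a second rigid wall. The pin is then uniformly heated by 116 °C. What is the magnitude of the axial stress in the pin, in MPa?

If the wall were absent the pin would grow by αΔT L = 19.5×10⁻⁶ × 116 × 2750 = 6.221 mm.
The gap closes (δ_free > 3.9 mm) and the wall then resists a further 6.221 − 3.9 = 2.321 mm of expansion.
So σ = E(δ_free − g)/L = 97×10³ × 2.321/2750 = 81.85 MPa.

σ ≈ 81.9 MPa (compressive)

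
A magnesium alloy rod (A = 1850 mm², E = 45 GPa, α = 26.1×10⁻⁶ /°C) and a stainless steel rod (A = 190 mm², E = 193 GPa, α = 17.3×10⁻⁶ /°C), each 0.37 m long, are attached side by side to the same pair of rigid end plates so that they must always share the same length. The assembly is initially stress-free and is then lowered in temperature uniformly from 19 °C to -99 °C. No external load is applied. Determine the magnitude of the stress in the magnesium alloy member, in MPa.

σ ≈ 14.3 MPa (tensile)

The magnesium alloy has the larger α, so on cooling it would change length more than the stainless steel if both were free. The rigid plates force a common final length, so the magnesium alloy is put into tension and the stainless steel into compression, with equal and opposite forces P (no external load).
Equating the net (thermal + elastic) strains gives |α₁ − α₂|·ΔT = P·[1/(A₁E₁) + 1/(A₂E₂)].
|α₁ − α₂|·ΔT = 8.8×10⁻⁶ × 118 = 0.001038.
1/(A₁E₁) + 1/(A₂E₂) = 1/(1850×45×10³) + 1/(190×193×10³) = 3.928×10⁻⁸ N⁻¹.
P = 0.001038 / 3.928×10⁻⁸ = 26430 N = 26.43 kN.
σ_{magnesium alloy} = P/A₁ = 26430/1850 = 14.29 MPa, tensile.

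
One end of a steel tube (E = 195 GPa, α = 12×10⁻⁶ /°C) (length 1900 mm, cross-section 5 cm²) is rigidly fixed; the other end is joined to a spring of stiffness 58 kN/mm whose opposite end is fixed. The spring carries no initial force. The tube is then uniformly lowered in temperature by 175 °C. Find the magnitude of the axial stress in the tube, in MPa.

The unrestrained thermal change is αΔT L = 12×10⁻⁶ × 175 × 1900 = 3.99 mm.
Let P be the tensile force in the spring. The tube extends elastically by PL/(AE) and the spring stretches by P/k; together these equal δ_free.
So P = δ_free / [L/(AE) + 1/k] = 3.99 / [ 1900/(500×195×10³) + 1/(58×10³) ].
P = 3.99 / 3.673×10⁻⁵ = 108600 N.
σ = P/A = 108600/500 = 217.3 MPa.

σ ≈ 217 MPa (tensile)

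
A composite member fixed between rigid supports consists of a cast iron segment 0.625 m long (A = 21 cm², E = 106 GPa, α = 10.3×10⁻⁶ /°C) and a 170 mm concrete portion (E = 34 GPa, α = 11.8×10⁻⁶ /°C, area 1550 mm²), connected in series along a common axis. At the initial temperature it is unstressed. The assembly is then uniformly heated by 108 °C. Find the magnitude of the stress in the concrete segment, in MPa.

With the walls removed the bar would change length by δ_free = Σ αᵢΔT Lᵢ = 10.3×10⁻⁶×108×625 + 11.8×10⁻⁶×108×170 = 0.9119 mm.
Since the ends are fixed, an axial force P builds up, equal in every segment, with P · Σ Lᵢ/(AᵢEᵢ) = δ_free.
The series flexibility is Σ Lᵢ/(AᵢEᵢ) = 625/(2100×106×10³) + 170/(1550×34×10³) = 6.034×10⁻⁶ mm/N.
P = 0.9119 / 6.034×10⁻⁶ = 151100 N = 151.1 kN, compressive.
σ_{concrete} = P / A = 151100 / 1550 = 97.51 MPa.

σ ≈ 97.5 MPa (compressive)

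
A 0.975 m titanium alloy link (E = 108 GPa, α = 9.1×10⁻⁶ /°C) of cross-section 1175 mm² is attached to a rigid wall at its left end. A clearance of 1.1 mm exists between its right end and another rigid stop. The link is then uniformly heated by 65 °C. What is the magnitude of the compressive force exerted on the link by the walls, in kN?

Free thermal elongation = αΔT L = 9.1×10⁻⁶ × 65 × 975 = 0.5767 mm.
This is smaller than the 1.1 mm clearance, so the link expands freely without reaching the stop — the stress is zero.

P ≈ 0 kN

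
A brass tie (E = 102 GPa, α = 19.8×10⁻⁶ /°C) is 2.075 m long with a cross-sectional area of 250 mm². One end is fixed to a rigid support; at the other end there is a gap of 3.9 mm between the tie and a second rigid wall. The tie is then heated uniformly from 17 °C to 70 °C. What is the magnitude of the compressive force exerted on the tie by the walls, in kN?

If the wall were absent the tie would grow by αΔT L = 19.8×10⁻⁶ × 53 × 2075 = 2.178 mm.
This is smaller than the 3.9 mm clearance, so the tie expands freely without reaching the stop — the stress is zero.

P ≈ 0 kN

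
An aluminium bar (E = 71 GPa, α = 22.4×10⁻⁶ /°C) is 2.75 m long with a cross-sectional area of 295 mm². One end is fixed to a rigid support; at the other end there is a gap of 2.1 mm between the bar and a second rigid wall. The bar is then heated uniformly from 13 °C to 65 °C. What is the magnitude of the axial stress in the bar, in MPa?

σ ≈ 28.5 MPa (compressive)

Unrestrained expansion: δ_free = αΔT L = 22.4×10⁻⁶ × 52 × 2750 = 3.203 mm.
The gap closes (δ_free > 2.1 mm) and the wall then resists a further 3.203 − 2.1 = 1.103 mm of expansion.
That suppressed elongation corresponds to σ = E·Δ/L = 71×10³ × 1.103/2750 = 28.48 MPa.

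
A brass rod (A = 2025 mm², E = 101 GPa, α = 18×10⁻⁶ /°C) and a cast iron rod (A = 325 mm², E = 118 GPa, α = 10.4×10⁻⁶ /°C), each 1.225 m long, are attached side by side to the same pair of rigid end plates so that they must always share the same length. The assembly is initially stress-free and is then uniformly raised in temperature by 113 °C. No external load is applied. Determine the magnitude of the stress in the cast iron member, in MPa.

σ ≈ 85.3 MPa (tensile)

Both members must finish at the same length. With the larger α, the brass tends to over-expand; the plates restrain it, putting the brass in compression and the cast iron in tension. With no external load the two internal forces are equal and opposite, magnitude P.
Setting the final lengths equal and cancelling L: (α₁ − α₂)ΔT = P/(A₁E₁) + P/(A₂E₂).
|α₁ − α₂|·ΔT = 7.6×10⁻⁶ × 113 = 0.0008588.
1/(A₁E₁) + 1/(A₂E₂) = 1/(2025×101×10³) + 1/(325×118×10³) = 3.096×10⁻⁸ N⁻¹.
P = 0.0008588 / 3.096×10⁻⁸ = 27730 N = 27.73 kN.
σ_{cast iron} = P/A₂ = 27730/325 = 85.34 MPa, tensile.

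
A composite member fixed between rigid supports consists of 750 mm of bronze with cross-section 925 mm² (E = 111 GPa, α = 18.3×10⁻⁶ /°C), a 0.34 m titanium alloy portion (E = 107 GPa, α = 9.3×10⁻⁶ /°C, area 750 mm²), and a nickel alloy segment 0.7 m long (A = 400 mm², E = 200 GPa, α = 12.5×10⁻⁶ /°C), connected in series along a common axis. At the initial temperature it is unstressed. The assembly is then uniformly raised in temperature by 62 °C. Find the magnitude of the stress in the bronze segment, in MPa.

σ ≈ 84.7 MPa (compressive)

With the walls removed the bar would change length by δ_free = Σ αᵢΔT Lᵢ = 18.3×10⁻⁶×62×750 + 9.3×10⁻⁶×62×340 + 12.5×10⁻⁶×62×700 = 1.589 mm.
The walls prevent any net length change, so an axial force P (same in every segment) develops. Compatibility: P · Σ Lᵢ/(AᵢEᵢ) = δ_free.
The series flexibility is Σ Lᵢ/(AᵢEᵢ) = 750/(925×111×10³) + 340/(750×107×10³) + 700/(400×200×10³) = 2.029×10⁻⁵ mm/N.
So P = 1.589 / 2.029×10⁻⁵ = 78.33 kN, compressive.
σ_{bronze} = P / A = 78330 / 925 = 84.68 MPa.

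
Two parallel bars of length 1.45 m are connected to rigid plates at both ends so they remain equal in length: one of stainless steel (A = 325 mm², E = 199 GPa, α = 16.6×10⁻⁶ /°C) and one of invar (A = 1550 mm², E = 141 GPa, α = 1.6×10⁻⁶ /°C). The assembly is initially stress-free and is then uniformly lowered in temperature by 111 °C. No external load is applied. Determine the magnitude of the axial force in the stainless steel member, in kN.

P ≈ 83.1 kN (tensile in the stainless steel)

Both members must finish at the same length. With the larger α, the stainless steel tends to over-contract; the plates restrain it, putting the stainless steel in tension and the invar in compression. With no external load the two internal forces are equal and opposite, magnitude P.
Setting the final lengths equal and cancelling L: (α₁ − α₂)ΔT = P/(A₁E₁) + P/(A₂E₂).
|α₁ − α₂|·ΔT = 15×10⁻⁶ × 111 = 0.001665.
1/(A₁E₁) + 1/(A₂E₂) = 1/(325×199×10³) + 1/(1550×141×10³) = 2.004×10⁻⁸ N⁻¹.
So P = 0.001665 / 2.004×10⁻⁸ = 83.09 kN.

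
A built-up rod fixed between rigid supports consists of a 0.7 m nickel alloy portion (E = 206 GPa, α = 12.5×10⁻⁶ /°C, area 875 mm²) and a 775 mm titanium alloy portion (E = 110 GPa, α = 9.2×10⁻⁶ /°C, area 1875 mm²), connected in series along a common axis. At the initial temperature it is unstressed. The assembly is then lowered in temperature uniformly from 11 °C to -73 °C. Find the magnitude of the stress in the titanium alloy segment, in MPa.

σ ≈ 93.1 MPa (tensile)

Free thermal contraction of the whole bar: Σ αᵢΔT Lᵢ = 12.5×10⁻⁶×84×700 + 9.2×10⁻⁶×84×775 = 1.334 mm.
The rigid supports impose zero overall length change; the single axial force P common to all segments must satisfy P Σ Lᵢ/(AᵢEᵢ) = δ_free.
Σ Lᵢ/(AᵢEᵢ) = 700/(875×206×10³) + 775/(1875×110×10³) = 7.641×10⁻⁶ mm/N.
P = 1.334 / 7.641×10⁻⁶ = 174600 N = 174.6 kN, tensile.
σ_{titanium alloy} = P / A = 174600 / 1875 = 93.11 MPa.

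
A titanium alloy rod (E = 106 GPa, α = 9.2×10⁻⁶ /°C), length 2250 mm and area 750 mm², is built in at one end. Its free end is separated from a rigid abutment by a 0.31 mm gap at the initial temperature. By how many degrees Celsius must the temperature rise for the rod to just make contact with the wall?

ΔT ≈ 15 °C

The gap closes when αΔT L = 0.31 mm, since the rod is still unstressed at that instant.
ΔT = 0.31 / (9.2×10⁻⁶ × 2250) = 14.98 °C.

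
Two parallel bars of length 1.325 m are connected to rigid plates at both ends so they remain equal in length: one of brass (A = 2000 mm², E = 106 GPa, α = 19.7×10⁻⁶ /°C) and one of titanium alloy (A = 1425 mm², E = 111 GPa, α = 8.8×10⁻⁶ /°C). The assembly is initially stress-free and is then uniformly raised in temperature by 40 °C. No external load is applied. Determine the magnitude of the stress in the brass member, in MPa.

Both members must finish at the same length. With the larger α, the brass tends to over-expand; the plates restrain it, putting the brass in compression and the titanium alloy in tension. With no external load the two internal forces are equal and opposite, magnitude P.
Compatibility of the two members (thermal + elastic change equal): (α₁ − α₂)ΔT = P·[1/(A₁E₁) + 1/(A₂E₂)].
|α₁ − α₂|·ΔT = 10.9×10⁻⁶ × 40 = 0.000436.
1/(A₁E₁) + 1/(A₂E₂) = 1/(2000×106×10³) + 1/(1425×111×10³) = 1.104×10⁻⁸ N⁻¹.
P = 0.000436 / 1.104×10⁻⁸ = 39500 N = 39.5 kN.
σ_{brass} = P/A₁ = 39500/2000 = 19.75 MPa, compressive.

σ ≈ 19.7 MPa (compressive)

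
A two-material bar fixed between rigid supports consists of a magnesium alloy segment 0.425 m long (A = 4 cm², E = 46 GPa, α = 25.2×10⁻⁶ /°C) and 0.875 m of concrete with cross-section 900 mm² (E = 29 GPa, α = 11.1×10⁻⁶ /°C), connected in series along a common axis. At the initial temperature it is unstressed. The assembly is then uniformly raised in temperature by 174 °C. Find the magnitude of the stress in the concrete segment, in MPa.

σ ≈ 69.7 MPa (compressive)

If the supports were absent, the total length change would be Σ αᵢΔT Lᵢ = 25.2×10⁻⁶×174×425 + 11.1×10⁻⁶×174×875 = 3.554 mm.
The rigid supports impose zero overall length change; the single axial force P common to all segments must satisfy P Σ Lᵢ/(AᵢEᵢ) = δ_free.
Σ Lᵢ/(AᵢEᵢ) = 425/(400×46×10³) + 875/(900×29×10³) = 5.662×10⁻⁵ mm/N.
So P = 3.554 / 5.662×10⁻⁵ = 62.76 kN, compressive.
σ_{concrete} = P / A = 62760 / 900 = 69.73 MPa.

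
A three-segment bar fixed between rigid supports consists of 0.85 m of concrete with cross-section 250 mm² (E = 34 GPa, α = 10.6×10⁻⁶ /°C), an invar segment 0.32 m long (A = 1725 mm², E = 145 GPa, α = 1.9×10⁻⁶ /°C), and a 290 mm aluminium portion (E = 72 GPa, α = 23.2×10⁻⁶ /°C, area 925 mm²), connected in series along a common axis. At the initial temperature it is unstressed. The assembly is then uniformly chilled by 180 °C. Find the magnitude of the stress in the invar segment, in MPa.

With the walls removed the bar would change length by δ_free = Σ αᵢΔT Lᵢ = 10.6×10⁻⁶×180×850 + 1.9×10⁻⁶×180×320 + 23.2×10⁻⁶×180×290 = 2.942 mm.
Since the ends are fixed, an axial force P builds up, equal in every segment, with P · Σ Lᵢ/(AᵢEᵢ) = δ_free.
Σ Lᵢ/(AᵢEᵢ) = 850/(250×34×10³) + 320/(1725×145×10³) + 290/(925×72×10³) = 0.0001056 mm/N.
So P = 2.942 / 0.0001056 = 27.85 kN, tensile.
σ_{invar} = P / A = 27850 / 1725 = 16.15 MPa.

σ ≈ 16.1 MPa (tensile)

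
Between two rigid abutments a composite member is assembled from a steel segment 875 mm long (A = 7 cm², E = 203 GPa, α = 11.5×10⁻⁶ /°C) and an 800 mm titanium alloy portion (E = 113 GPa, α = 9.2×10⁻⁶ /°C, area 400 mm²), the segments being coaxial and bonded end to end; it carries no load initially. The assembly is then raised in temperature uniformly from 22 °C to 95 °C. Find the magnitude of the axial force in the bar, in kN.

P ≈ 53.3 kN (compressive)

Free thermal expansion of the whole bar: Σ αᵢΔT Lᵢ = 11.5×10⁻⁶×73×875 + 9.2×10⁻⁶×73×800 = 1.272 mm.
The rigid supports impose zero overall length change; the single axial force P common to all segments must satisfy P Σ Lᵢ/(AᵢEᵢ) = δ_free.
The series flexibility is Σ Lᵢ/(AᵢEᵢ) = 875/(700×203×10³) + 800/(400×113×10³) = 2.386×10⁻⁵ mm/N.
So P = 1.272 / 2.386×10⁻⁵ = 53.31 kN, compressive.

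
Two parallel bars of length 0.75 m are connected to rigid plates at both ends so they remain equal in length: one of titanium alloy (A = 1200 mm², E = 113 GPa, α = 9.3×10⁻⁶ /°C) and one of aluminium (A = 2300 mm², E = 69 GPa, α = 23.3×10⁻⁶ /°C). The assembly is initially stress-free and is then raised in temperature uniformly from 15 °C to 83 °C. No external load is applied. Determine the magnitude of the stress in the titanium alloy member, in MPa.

σ ≈ 58 MPa (tensile)

Equilibrium of a rigid end plate with no external load gives equal and opposite internal forces ±P in the two members. Since α_{aluminium} > α_{titanium alloy}, heating drives the aluminium into compression and the titanium alloy into tension.
Equating the net (thermal + elastic) strains gives |α₁ − α₂|·ΔT = P·[1/(A₁E₁) + 1/(A₂E₂)].
|α₁ − α₂|·ΔT = 14×10⁻⁶ × 68 = 0.000952.
1/(A₁E₁) + 1/(A₂E₂) = 1/(1200×113×10³) + 1/(2300×69×10³) = 1.368×10⁻⁸ N⁻¹.
So P = 0.000952 / 1.368×10⁻⁸ = 69.61 kN.
σ_{titanium alloy} = P/A₁ = 69610/1200 = 58.01 MPa, tensile.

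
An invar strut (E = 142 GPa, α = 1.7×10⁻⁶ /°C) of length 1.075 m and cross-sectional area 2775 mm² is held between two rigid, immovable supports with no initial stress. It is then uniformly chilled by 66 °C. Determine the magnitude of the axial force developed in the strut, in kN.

With zero net strain, σ = E·αΔT = 142 GPa × 1.7×10⁻⁶ × 66 = 15.93 MPa.
Then P = σA = 15.93 × 2775 mm² = 44.21 kN, tensile.

P ≈ 44.2 kN (tensile)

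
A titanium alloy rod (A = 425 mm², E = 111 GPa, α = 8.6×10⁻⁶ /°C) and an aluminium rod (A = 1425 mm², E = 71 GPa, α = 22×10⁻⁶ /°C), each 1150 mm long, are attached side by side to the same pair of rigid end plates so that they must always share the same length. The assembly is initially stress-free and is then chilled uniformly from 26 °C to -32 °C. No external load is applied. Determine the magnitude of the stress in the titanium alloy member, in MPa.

σ ≈ 58.8 MPa (compressive)

The aluminium has the larger α, so on cooling it would change length more than the titanium alloy if both were free. The rigid plates force a common final length, so the aluminium is put into tension and the titanium alloy into compression, with equal and opposite forces P (no external load).
Setting the final lengths equal and cancelling L: (α₁ − α₂)ΔT = P/(A₁E₁) + P/(A₂E₂).
|α₁ − α₂|·ΔT = 13.4×10⁻⁶ × 58 = 0.0007772.
1/(A₁E₁) + 1/(A₂E₂) = 1/(425×111×10³) + 1/(1425×71×10³) = 3.108×10⁻⁸ N⁻¹.
P = 0.0007772 / 3.108×10⁻⁸ = 25010 N = 25.01 kN.
σ_{titanium alloy} = P/A₁ = 25010/425 = 58.84 MPa, compressive.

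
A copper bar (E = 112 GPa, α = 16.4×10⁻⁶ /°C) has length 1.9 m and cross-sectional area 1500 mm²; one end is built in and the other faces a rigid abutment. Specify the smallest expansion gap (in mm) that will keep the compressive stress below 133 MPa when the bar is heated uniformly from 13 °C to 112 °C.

g ≈ 0.829 mm

With no wall the bar would lengthen by αΔT L = 16.4×10⁻⁶ × 99 × 1900 = 3.085 mm.
At the allowable stress the elastic shortening the wall may impose is σL/E = 133 × 1900 / (112×10³) = 2.256 mm.
So the gap has to take up the difference, g_min = δ_free − σL/E = 3.085 − 2.256 = 0.8286 mm.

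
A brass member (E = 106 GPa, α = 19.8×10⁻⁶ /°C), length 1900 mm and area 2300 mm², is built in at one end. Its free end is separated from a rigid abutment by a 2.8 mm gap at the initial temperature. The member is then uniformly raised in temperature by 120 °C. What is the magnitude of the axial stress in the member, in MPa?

Unrestrained expansion: δ_free = αΔT L = 19.8×10⁻⁶ × 120 × 1900 = 4.514 mm.
After closing the 2.8 mm clearance, 4.514 − 2.8 = 1.714 mm of expansion remains to be suppressed by the wall.
That suppressed elongation corresponds to σ = E·Δ/L = 106×10³ × 1.714/1900 = 95.65 MPa.

σ ≈ 95.6 MPa (compressive)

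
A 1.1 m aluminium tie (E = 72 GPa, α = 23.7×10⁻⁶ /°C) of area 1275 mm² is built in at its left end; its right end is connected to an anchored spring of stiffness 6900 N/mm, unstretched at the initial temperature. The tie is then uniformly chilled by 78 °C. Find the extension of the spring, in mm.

δ ≈ 1.88 mm

If the spring were absent the tie would shorten by αΔT L = 23.7×10⁻⁶ × 78 × 1100 = 2.033 mm.
With a force P in the spring, the elastic change of the tie is PL/(AE) and that of the spring is P/k; compatibility requires their sum to equal δ_free.
P [ L/(AE) + 1/k ] = δ_free → P [ 1100/(1275×72×10³) + 1/(6900) ] = 2.033.
P = 2.033 / 0.0001569 = 12960 N.
Spring extension = P/k = 12960/(6900) = 1.878 mm.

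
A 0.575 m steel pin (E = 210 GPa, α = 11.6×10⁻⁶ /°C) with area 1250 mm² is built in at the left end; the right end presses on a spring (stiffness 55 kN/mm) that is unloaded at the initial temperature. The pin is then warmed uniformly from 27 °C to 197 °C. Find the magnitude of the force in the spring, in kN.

Free thermal expansion: δ_free = αΔT L = 11.6×10⁻⁶ × 170 × 575 = 1.134 mm.
With a force P in the spring, the elastic change of the pin is PL/(AE) and that of the spring is P/k; compatibility requires their sum to equal δ_free.
So P = δ_free / [L/(AE) + 1/k] = 1.134 / [ 575/(1250×210×10³) + 1/(55×10³) ].
P = 1.134 / 2.037×10⁻⁵ = 55660 N.

P ≈ 55.7 kN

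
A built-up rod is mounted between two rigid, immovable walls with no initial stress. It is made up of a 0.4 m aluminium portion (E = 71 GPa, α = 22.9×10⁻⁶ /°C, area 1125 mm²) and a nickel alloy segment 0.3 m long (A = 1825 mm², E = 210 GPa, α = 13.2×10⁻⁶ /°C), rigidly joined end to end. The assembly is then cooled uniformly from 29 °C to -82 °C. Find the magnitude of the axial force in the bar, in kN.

P ≈ 251 kN (tensile)

If the supports were absent, the total length change would be Σ αᵢΔT Lᵢ = 22.9×10⁻⁶×111×400 + 13.2×10⁻⁶×111×300 = 1.456 mm.
The walls prevent any net length change, so an axial force P (same in every segment) develops. Compatibility: P · Σ Lᵢ/(AᵢEᵢ) = δ_free.
Σ Lᵢ/(AᵢEᵢ) = 400/(1125×71×10³) + 300/(1825×210×10³) = 5.791×10⁻⁶ mm/N.
So P = 1.456 / 5.791×10⁻⁶ = 251.5 kN, tensile.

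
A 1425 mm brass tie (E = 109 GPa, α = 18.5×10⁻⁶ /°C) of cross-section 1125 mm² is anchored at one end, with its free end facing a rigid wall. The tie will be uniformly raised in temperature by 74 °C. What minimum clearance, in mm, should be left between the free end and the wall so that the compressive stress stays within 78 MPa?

g ≈ 0.931 mm

With no wall the tie would lengthen by αΔT L = 18.5×10⁻⁶ × 74 × 1425 = 1.951 mm.
At the allowable stress the elastic shortening the wall may impose is σL/E = 78 × 1425 / (109×10³) = 1.02 mm.
So the gap has to take up the difference, g_min = δ_free − σL/E = 1.951 − 1.02 = 0.9311 mm.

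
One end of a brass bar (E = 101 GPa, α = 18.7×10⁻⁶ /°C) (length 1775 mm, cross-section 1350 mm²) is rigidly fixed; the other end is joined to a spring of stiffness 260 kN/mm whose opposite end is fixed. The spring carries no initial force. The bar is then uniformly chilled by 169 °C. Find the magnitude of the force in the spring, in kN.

The unrestrained thermal change is αΔT L = 18.7×10⁻⁶ × 169 × 1775 = 5.61 mm.
With a force P in the spring, the elastic change of the bar is PL/(AE) and that of the spring is P/k; compatibility requires their sum to equal δ_free.
P [ L/(AE) + 1/k ] = δ_free → P [ 1775/(1350×101×10³) + 1/(260×10³) ] = 5.61.
P = 5.61 / 1.686×10⁻⁵ = 332600 N.

P ≈ 333 kN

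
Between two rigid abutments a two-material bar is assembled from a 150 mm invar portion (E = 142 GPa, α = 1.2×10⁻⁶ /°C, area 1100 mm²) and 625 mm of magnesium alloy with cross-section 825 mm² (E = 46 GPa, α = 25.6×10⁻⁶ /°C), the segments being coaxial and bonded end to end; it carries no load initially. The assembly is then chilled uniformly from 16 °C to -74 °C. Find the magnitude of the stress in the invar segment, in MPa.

If the supports were absent, the total length change would be Σ αᵢΔT Lᵢ = 1.2×10⁻⁶×90×150 + 25.6×10⁻⁶×90×625 = 1.456 mm.
Since the ends are fixed, an axial force P builds up, equal in every segment, with P · Σ Lᵢ/(AᵢEᵢ) = δ_free.
Σ Lᵢ/(AᵢEᵢ) = 150/(1100×142×10³) + 625/(825×46×10³) = 1.743×10⁻⁵ mm/N.
Hence P = δ_free / Σ(L/AE) = 1.456/1.743×10⁻⁵ = 83.55 kN (tensile).
σ_{invar} = P / A = 83550 / 1100 = 75.95 MPa.

σ ≈ 76 MPa (tensile)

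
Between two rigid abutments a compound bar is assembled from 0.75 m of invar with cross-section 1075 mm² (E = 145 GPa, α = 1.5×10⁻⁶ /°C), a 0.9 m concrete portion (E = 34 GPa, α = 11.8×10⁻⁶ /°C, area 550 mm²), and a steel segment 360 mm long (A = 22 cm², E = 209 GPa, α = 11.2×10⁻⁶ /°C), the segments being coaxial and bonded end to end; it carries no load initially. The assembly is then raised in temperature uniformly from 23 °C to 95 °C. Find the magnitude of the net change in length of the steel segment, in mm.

|ΔL| ≈ 0.274 mm

With the walls removed the bar would change length by δ_free = Σ αᵢΔT Lᵢ = 1.5×10⁻⁶×72×750 + 11.8×10⁻⁶×72×900 + 11.2×10⁻⁶×72×360 = 1.136 mm.
The walls prevent any net length change, so an axial force P (same in every segment) develops. Compatibility: P · Σ Lᵢ/(AᵢEᵢ) = δ_free.
The series flexibility is Σ Lᵢ/(AᵢEᵢ) = 750/(1075×145×10³) + 900/(550×34×10³) + 360/(2200×209×10³) = 5.372×10⁻⁵ mm/N.
So P = 1.136 / 5.372×10⁻⁵ = 21.14 kN, compressive.
For the steel segment, free thermal change = 11.2×10⁻⁶×72×360 = 0.2903 mm and elastic change from P = 21140×360/(2200×209×10³) = 0.01656 mm; these oppose, so the net change is 0.274 mm (segment lengthens).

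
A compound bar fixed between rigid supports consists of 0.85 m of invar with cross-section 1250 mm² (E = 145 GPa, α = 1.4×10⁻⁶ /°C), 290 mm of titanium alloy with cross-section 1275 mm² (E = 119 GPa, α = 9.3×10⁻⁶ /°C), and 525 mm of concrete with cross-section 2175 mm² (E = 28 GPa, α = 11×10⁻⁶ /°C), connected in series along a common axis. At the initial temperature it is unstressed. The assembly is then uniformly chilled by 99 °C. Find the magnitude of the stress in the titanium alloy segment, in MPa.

With the walls removed the bar would change length by δ_free = Σ αᵢΔT Lᵢ = 1.4×10⁻⁶×99×850 + 9.3×10⁻⁶×99×290 + 11×10⁻⁶×99×525 = 0.9565 mm.
The walls prevent any net length change, so an axial force P (same in every segment) develops. Compatibility: P · Σ Lᵢ/(AᵢEᵢ) = δ_free.
The series flexibility is Σ Lᵢ/(AᵢEᵢ) = 850/(1250×145×10³) + 290/(1275×119×10³) + 525/(2175×28×10³) = 1.522×10⁻⁵ mm/N.
P = 0.9565 / 1.522×10⁻⁵ = 62840 N = 62.84 kN, tensile.
σ_{titanium alloy} = P / A = 62840 / 1275 = 49.29 MPa.

σ ≈ 49.3 MPa (tensile)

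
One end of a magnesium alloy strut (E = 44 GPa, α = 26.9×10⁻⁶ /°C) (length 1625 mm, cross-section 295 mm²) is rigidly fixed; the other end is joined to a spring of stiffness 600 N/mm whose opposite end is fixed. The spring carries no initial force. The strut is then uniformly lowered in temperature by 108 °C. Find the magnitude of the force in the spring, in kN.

Free thermal contraction: δ_free = αΔT L = 26.9×10⁻⁶ × 108 × 1625 = 4.721 mm.
With a force P in the spring, the elastic change of the strut is PL/(AE) and that of the spring is P/k; compatibility requires their sum to equal δ_free.
P [ L/(AE) + 1/k ] = δ_free → P [ 1625/(295×44×10³) + 1/(600) ] = 4.721.
P = 4.721 / 0.001792 = 2635 N.

P ≈ 2.63 kN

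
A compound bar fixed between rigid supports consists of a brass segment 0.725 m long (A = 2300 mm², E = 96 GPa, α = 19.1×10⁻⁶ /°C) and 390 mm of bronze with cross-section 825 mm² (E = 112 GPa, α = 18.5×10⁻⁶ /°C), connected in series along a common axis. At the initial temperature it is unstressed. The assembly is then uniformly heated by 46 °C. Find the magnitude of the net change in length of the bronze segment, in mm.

|ΔL| ≈ 0.213 mm

Free thermal expansion of the whole bar: Σ αᵢΔT Lᵢ = 19.1×10⁻⁶×46×725 + 18.5×10⁻⁶×46×390 = 0.9689 mm.
The rigid supports impose zero overall length change; the single axial force P common to all segments must satisfy P Σ Lᵢ/(AᵢEᵢ) = δ_free.
The series flexibility is Σ Lᵢ/(AᵢEᵢ) = 725/(2300×96×10³) + 390/(825×112×10³) = 7.504×10⁻⁶ mm/N.
Hence P = δ_free / Σ(L/AE) = 0.9689/7.504×10⁻⁶ = 129.1 kN (compressive).
For the bronze segment, free thermal change = 18.5×10⁻⁶×46×390 = 0.3319 mm and elastic change from P = 129100×390/(825×112×10³) = 0.5449 mm; these oppose, so the net change is 0.213 mm (segment shortens).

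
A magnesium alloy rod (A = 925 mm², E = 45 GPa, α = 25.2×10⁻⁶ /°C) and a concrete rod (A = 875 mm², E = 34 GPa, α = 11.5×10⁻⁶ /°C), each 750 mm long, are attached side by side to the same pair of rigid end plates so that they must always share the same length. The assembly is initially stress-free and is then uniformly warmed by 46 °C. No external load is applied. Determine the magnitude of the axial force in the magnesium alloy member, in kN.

Equilibrium of a rigid end plate with no external load gives equal and opposite internal forces ±P in the two members. Since α_{magnesium alloy} > α_{concrete}, heating drives the magnesium alloy into compression and the concrete into tension.
Compatibility of the two members (thermal + elastic change equal): (α₁ − α₂)ΔT = P·[1/(A₁E₁) + 1/(A₂E₂)].
|α₁ − α₂|·ΔT = 13.7×10⁻⁶ × 46 = 0.0006302.
1/(A₁E₁) + 1/(A₂E₂) = 1/(925×45×10³) + 1/(875×34×10³) = 5.764×10⁻⁸ N⁻¹.
P = 0.0006302 / 5.764×10⁻⁸ = 10930 N = 10.93 kN.

P ≈ 10.9 kN (compressive in the magnesium alloy)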